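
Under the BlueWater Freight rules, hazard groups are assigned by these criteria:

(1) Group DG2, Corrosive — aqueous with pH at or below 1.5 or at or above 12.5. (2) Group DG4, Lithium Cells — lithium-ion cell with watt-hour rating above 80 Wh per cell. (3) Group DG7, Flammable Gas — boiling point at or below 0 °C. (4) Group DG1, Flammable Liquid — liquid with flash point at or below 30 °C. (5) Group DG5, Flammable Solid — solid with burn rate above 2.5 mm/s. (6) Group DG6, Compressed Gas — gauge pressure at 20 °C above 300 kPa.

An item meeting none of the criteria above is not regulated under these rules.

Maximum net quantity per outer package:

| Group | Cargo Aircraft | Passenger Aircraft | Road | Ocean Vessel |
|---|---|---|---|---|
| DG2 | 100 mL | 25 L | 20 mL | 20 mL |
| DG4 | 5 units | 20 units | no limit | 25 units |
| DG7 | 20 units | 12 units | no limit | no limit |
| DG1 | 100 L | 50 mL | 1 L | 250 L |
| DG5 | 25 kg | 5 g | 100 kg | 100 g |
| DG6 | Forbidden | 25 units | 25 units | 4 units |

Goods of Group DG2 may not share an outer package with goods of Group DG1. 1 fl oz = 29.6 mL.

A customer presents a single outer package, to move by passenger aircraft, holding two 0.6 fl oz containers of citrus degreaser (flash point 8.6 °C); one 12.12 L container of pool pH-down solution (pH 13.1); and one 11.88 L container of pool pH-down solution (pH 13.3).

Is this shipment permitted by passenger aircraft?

No

With flash point 8.6 °C (≤ 30 °C), the citrus degreaser falls in Group DG1.
Pool pH-down solution: pH 13.1 ≥ 12.5 → Group DG2 (Corrosive).
Pool pH-down solution: pH 13.3 ≥ 12.5 → Group DG2 (Corrosive).
Group DG2 net quantity: 12.12 L + 11.88 L = 24 L.
24 L ≤ 25 L (passenger aircraft limit, Group DG2) — within limit.
Group DG1 quantity: two 0.6 fl oz containers = 35.52 mL.
35.52 mL ≤ 50 mL (passenger aircraft limit, Group DG1) — within limit.
Group DG2 and Group DG1 may not share an outer package.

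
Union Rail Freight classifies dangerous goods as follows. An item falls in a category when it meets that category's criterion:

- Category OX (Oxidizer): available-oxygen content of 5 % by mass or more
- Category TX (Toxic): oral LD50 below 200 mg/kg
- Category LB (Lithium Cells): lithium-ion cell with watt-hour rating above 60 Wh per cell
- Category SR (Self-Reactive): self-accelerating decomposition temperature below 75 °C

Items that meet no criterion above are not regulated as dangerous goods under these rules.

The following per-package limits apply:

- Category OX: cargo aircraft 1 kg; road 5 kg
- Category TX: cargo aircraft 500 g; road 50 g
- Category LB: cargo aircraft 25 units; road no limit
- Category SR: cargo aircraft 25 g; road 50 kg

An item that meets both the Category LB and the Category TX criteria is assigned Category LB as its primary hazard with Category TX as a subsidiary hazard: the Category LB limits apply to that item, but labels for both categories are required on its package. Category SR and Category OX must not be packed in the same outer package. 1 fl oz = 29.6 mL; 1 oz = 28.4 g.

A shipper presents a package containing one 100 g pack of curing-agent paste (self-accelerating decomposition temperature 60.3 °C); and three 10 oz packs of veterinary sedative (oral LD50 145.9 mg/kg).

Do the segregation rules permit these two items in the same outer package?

Curing-agent paste: self-accelerating decomposition temperature 60.3 °C < 75 °C → Category SR (Self-Reactive).
Oral LD50 145.9 mg/kg meets the Category TX criterion (Toxic), so the veterinary sedative is Category TX.
No segregation rule bars Category SR with Category TX.

Yes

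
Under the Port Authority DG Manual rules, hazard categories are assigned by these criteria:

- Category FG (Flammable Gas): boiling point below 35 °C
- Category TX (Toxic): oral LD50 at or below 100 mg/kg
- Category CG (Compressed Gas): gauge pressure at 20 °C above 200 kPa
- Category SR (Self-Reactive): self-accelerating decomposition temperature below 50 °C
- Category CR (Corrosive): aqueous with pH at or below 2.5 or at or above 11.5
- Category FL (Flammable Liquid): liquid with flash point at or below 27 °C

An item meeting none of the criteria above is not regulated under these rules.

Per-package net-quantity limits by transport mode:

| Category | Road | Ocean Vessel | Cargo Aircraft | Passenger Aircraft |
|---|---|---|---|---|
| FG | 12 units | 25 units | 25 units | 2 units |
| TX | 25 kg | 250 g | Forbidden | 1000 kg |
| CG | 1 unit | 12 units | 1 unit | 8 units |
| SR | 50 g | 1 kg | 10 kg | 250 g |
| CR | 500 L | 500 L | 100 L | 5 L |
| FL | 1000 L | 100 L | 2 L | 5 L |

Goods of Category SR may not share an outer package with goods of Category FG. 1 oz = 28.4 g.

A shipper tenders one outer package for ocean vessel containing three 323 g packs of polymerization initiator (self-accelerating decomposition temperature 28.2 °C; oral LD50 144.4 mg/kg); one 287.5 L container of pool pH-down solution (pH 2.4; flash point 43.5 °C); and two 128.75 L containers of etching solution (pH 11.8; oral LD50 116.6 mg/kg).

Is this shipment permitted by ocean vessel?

No

With self-accelerating decomposition temperature 28.2 °C (< 50 °C), the polymerization initiator falls in Category SR.
With pH 2.4 (≤ 2.5), the pool pH-down solution falls in Category CR.
pH 11.8 meets the Category CR criterion (Corrosive), so the etching solution is Category CR.
Category CR net quantity: 287.5 L + (two 128.75 L containers = 257.5 L) = 545 L.
545 L > 500 L (ocean vessel limit, Category CR) — over the limit.
Category SR quantity: three 323 g packs = 969 g.
That is within the Category SR ocean vessel limit of 1 kg.
The segregation rule (Category SR with Category FG) does not apply to Category CR with Category SR.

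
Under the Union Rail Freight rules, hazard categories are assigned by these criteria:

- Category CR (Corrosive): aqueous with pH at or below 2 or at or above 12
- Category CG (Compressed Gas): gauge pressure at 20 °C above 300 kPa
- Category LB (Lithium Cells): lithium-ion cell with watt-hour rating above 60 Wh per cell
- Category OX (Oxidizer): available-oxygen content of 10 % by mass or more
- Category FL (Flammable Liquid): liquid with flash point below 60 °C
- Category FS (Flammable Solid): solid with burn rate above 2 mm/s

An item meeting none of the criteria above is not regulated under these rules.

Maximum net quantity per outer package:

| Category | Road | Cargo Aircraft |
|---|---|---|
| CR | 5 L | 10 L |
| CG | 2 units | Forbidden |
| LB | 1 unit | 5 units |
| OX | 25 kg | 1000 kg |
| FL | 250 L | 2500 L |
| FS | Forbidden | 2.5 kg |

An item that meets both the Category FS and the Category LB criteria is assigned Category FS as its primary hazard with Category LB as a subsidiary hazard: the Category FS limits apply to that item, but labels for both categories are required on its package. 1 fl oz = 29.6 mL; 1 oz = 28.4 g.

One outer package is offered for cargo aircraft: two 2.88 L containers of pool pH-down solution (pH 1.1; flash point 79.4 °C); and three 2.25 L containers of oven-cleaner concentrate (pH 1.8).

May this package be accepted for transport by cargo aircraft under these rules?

No

The pool pH-down solution has pH 1.1, which is ≤ 2, so it is Category CR (Corrosive).
pH 1.8 meets the Category CR criterion (Corrosive), so the oven-cleaner concentrate is Category CR.
Total Category CR: (two 2.88 L containers = 5.76 L) + (three 2.25 L containers = 6.75 L) = 12.51 L.
12.51 L > 10 L (cargo aircraft limit, Category CR) — over the limit.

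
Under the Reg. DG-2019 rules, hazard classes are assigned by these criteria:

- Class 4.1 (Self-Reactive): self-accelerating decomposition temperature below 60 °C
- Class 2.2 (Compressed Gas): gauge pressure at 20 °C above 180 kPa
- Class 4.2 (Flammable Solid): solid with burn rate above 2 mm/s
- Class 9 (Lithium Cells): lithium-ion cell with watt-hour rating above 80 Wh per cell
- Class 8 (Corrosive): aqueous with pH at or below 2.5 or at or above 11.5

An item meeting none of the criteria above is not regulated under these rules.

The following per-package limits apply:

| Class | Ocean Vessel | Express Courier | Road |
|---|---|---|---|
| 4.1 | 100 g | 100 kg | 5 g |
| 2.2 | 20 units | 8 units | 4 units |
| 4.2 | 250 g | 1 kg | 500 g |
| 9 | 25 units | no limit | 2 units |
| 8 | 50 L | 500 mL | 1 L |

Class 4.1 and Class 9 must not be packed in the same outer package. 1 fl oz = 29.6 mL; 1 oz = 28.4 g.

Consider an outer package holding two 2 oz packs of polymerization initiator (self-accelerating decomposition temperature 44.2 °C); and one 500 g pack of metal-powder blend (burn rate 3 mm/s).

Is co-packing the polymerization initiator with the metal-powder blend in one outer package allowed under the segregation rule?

Yes

The polymerization initiator has self-accelerating decomposition temperature 44.2 °C, which is < 60 °C, so it is Class 4.1 (Self-Reactive).
With burn rate 3 mm/s (> 2 mm/s), the metal-powder blend falls in Class 4.2.
No segregation rule bars Class 4.1 with Class 4.2.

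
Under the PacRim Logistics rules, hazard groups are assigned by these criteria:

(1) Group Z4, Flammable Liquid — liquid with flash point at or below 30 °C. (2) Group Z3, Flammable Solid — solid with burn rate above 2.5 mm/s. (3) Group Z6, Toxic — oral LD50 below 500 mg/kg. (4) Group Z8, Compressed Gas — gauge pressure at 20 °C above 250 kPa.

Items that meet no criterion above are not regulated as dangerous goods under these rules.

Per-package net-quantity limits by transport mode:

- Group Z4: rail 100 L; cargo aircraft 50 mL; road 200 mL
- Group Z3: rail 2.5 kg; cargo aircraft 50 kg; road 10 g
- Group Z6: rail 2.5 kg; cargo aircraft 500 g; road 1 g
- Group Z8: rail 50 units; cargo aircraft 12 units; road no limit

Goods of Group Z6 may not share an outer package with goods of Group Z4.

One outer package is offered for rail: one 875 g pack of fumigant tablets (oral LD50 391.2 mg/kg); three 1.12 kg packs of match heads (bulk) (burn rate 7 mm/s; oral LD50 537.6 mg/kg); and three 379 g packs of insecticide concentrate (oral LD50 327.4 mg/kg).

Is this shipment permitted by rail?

Fumigant tablets: oral LD50 391.2 mg/kg < 500 mg/kg → Group Z6 (Toxic).
Match heads (bulk): burn rate 7 mm/s > 2.5 mm/s → Group Z3 (Flammable Solid).
Oral LD50 327.4 mg/kg meets the Group Z6 criterion (Toxic), so the insecticide concentrate is Group Z6.
Total Group Z6: 875 g + (three 379 g packs = 1.137 kg) = 2.012 kg.
2.012 kg is within the rail limit of 2.5 kg for Group Z6.
Group Z3 quantity: three 1.12 kg packs = 3.36 kg.
3.36 kg > 2.5 kg (rail limit, Group Z3) — over the limit.
The segregation rule (Group Z6 with Group Z4) does not apply to Group Z6 with Group Z3.

No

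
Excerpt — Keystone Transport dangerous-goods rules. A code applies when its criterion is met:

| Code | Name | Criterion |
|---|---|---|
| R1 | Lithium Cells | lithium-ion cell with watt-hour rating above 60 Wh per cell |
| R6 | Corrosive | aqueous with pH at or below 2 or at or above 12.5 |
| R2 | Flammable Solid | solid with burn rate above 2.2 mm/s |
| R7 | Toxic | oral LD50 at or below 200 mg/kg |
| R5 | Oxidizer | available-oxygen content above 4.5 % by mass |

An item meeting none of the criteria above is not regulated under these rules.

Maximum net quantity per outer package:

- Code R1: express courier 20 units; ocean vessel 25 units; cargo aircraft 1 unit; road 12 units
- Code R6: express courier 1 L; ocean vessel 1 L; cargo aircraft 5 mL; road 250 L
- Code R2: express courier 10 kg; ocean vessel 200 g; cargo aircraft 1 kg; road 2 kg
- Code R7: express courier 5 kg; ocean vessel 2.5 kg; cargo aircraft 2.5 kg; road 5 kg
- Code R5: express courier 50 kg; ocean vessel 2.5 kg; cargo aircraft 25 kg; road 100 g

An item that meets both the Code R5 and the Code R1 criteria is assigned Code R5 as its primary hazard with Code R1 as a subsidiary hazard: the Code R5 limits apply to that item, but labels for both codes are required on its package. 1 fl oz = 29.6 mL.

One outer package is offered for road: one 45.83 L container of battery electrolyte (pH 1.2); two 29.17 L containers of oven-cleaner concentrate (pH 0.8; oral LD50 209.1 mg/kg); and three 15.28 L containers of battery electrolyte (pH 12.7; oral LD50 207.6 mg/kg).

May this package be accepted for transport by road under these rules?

Yes

Battery electrolyte: pH 1.2 ≤ 2 → Code R6 (Corrosive).
Oven-cleaner concentrate: pH 0.8 ≤ 2 → Code R6 (Corrosive).
The battery electrolyte has pH 12.7, which is ≥ 12.5, so it is Code R6 (Corrosive).
Code R6 net quantity: 45.83 L + (two 29.17 L containers = 58.34 L) + (three 15.28 L containers = 45.84 L) = 150.01 L.
That is within the Code R6 road limit of 250 L.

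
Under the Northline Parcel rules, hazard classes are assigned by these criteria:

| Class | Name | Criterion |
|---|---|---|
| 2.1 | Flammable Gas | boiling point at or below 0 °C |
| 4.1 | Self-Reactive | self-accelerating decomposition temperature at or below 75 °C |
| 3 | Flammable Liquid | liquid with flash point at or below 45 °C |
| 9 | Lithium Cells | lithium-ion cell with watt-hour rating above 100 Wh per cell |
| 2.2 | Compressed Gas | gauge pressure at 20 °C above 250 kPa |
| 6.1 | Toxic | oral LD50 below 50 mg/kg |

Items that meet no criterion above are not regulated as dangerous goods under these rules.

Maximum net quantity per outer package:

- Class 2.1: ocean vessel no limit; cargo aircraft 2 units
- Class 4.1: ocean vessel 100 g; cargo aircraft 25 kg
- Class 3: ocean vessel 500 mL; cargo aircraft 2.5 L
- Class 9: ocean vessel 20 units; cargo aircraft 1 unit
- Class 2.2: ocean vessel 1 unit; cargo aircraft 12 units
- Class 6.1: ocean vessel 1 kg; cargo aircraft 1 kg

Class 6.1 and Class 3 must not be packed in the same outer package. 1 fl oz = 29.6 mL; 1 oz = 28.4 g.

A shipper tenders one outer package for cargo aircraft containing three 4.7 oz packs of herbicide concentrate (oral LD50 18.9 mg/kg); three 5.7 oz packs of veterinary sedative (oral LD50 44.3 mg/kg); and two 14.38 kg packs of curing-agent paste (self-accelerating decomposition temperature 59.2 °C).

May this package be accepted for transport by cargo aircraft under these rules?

Oral LD50 18.9 mg/kg meets the Class 6.1 criterion (Toxic), so the herbicide concentrate is Class 6.1.
Veterinary sedative: oral LD50 44.3 mg/kg < 50 mg/kg → Class 6.1 (Toxic).
With self-accelerating decomposition temperature 59.2 °C (≤ 75 °C), the curing-agent paste falls in Class 4.1.
Total Class 6.1: (three 4.7 oz packs = 400.44 g) + (three 5.7 oz packs = 485.64 g) = 886.08 g.
That is within the Class 6.1 cargo aircraft limit of 1 kg.
Class 4.1 quantity: two 14.38 kg packs = 28.76 kg.
28.76 kg exceeds the cargo aircraft limit of 25 kg for Class 4.1.
The segregation rule (Class 6.1 with Class 3) does not apply to Class 6.1 with Class 4.1.

No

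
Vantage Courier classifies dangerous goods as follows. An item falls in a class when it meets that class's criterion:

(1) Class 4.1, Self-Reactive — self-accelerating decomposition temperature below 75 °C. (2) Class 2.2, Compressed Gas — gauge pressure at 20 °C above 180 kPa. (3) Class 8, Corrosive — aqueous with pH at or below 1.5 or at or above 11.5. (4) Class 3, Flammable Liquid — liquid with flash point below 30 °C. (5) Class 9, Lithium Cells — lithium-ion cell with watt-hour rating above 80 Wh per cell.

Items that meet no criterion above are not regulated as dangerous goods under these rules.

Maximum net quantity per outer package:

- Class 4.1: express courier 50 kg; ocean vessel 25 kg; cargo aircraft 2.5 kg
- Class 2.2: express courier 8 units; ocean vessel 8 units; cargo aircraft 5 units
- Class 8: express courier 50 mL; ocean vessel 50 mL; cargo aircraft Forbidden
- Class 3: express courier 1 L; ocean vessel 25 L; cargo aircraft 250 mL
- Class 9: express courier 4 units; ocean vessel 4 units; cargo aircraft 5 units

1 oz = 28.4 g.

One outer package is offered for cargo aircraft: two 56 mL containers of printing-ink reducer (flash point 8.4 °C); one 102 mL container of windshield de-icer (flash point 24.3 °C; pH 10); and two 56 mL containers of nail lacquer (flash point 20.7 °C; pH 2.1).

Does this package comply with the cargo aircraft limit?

The printing-ink reducer has flash point 8.4 °C, which is < 30 °C, so it is Class 3 (Flammable Liquid).
Flash point 24.3 °C meets the Class 3 criterion (Flammable Liquid), so the windshield de-icer is Class 3.
Nail lacquer: flash point 20.7 °C < 30 °C → Class 3 (Flammable Liquid).
Class 3 net quantity: (two 56 mL containers = 112 mL) + 102 mL + (two 56 mL containers = 112 mL) = 326 mL.
326 mL > 250 mL (cargo aircraft limit, Class 3) — over the limit.

No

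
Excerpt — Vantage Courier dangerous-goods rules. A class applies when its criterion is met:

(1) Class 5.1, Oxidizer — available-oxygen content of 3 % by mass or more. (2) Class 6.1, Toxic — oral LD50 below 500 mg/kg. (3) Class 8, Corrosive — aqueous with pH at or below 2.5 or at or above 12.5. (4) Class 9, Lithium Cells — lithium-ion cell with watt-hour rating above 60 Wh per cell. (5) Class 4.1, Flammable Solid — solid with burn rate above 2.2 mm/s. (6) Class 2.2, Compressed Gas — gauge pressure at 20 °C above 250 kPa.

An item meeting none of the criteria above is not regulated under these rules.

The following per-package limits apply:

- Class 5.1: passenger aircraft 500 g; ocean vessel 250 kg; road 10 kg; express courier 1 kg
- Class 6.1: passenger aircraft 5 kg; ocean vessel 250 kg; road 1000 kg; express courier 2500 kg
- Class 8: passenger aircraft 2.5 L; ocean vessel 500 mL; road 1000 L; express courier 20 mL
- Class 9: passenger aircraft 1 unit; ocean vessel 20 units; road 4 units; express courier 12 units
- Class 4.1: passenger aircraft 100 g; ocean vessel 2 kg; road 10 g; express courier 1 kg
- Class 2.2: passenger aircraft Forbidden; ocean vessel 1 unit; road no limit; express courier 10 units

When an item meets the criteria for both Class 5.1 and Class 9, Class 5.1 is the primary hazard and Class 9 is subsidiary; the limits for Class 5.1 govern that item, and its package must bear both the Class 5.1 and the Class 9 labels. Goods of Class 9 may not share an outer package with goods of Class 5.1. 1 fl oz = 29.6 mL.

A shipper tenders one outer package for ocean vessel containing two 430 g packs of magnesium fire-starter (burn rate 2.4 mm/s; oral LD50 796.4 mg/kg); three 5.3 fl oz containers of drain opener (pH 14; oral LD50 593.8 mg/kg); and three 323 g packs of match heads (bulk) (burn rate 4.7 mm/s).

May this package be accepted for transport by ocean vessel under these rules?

Yes

Burn rate 2.4 mm/s meets the Class 4.1 criterion (Flammable Solid), so the magnesium fire-starter is Class 4.1.
With pH 14 (≥ 12.5), the drain opener falls in Class 8.
The match heads (bulk) have burn rate 4.7 mm/s, which is > 2.2 mm/s, so they are Class 4.1 (Flammable Solid).
Total Class 4.1: (two 430 g packs = 860 g) + (three 323 g packs = 969 g) = 1.829 kg.
1.829 kg is within the ocean vessel limit of 2 kg for Class 4.1.
Class 8 quantity: three 5.3 fl oz containers = 470.64 mL.
470.64 mL ≤ 500 mL (ocean vessel limit, Class 8) — within limit.
The segregation rule (Class 9 with Class 5.1) does not apply to Class 4.1 with Class 8.
Every hazard class is within its ocean vessel limit and no segregation rule is violated.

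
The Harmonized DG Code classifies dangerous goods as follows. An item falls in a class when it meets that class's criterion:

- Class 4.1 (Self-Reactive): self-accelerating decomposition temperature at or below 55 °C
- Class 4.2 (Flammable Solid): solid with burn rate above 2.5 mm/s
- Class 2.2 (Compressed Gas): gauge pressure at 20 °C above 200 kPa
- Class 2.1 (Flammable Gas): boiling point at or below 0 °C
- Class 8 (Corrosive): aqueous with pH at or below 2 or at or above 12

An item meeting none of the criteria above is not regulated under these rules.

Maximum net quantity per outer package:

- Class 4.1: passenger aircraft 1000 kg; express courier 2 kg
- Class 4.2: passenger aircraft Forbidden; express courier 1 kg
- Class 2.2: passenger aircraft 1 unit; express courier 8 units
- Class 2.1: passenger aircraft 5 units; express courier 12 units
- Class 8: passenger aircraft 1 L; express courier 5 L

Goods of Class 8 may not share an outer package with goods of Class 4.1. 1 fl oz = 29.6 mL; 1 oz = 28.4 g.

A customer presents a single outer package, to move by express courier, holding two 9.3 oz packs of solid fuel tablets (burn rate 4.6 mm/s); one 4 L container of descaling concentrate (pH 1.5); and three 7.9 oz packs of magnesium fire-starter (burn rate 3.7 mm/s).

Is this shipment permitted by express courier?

Solid fuel tablets: burn rate 4.6 mm/s > 2.5 mm/s → Class 4.2 (Flammable Solid).
pH 1.5 meets the Class 8 criterion (Corrosive), so the descaling concentrate is Class 8.
With burn rate 3.7 mm/s (> 2.5 mm/s), the magnesium fire-starter falls in Class 4.2.
Class 4.2 net quantity: (two 9.3 oz packs = 528.24 g) + (three 7.9 oz packs = 673.08 g) = 1201.32 g.
That exceeds the Class 4.2 express courier limit of 1 kg.
Class 8 quantity: 4 L.
4 L is within the express courier limit of 5 L for Class 8.
The segregation rule (Class 8 with Class 4.1) does not apply to Class 4.2 with Class 8.

No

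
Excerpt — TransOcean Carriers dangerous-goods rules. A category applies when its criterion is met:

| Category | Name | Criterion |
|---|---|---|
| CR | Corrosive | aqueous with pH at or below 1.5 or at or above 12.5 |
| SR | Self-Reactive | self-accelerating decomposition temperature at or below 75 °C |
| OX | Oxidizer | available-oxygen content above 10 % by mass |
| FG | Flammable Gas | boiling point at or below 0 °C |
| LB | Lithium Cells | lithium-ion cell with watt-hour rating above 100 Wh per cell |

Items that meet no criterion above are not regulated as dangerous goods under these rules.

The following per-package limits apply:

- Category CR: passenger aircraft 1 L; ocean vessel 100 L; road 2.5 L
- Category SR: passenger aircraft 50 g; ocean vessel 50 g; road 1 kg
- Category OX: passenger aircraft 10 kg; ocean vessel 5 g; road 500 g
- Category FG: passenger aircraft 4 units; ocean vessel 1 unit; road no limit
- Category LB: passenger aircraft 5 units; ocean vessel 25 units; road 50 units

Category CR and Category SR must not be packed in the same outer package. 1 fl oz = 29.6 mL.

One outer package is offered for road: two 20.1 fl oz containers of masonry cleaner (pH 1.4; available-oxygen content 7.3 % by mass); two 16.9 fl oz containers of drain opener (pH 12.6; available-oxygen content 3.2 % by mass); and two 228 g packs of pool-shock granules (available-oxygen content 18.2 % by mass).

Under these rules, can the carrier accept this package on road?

The masonry cleaner has pH 1.4, which is ≤ 1.5, so it is Category CR (Corrosive).
pH 12.6 meets the Category CR criterion (Corrosive), so the drain opener is Category CR.
Pool-shock granules: available-oxygen content 18.2 % by mass > 10 % by mass → Category OX (Oxidizer).
Total Category CR: (two 20.1 fl oz containers = 1189.92 mL) + (two 16.9 fl oz containers = 1000.48 mL) = 2190.4 mL.
2190.4 mL is within the road limit of 2.5 L for Category CR.
Category OX quantity: two 228 g packs = 456 g.
456 g ≤ 500 g (road limit, Category OX) — within limit.
The segregation rule (Category CR with Category SR) does not apply to Category CR with Category OX.
Every hazard category is within its road limit and no segregation rule is violated.

Yes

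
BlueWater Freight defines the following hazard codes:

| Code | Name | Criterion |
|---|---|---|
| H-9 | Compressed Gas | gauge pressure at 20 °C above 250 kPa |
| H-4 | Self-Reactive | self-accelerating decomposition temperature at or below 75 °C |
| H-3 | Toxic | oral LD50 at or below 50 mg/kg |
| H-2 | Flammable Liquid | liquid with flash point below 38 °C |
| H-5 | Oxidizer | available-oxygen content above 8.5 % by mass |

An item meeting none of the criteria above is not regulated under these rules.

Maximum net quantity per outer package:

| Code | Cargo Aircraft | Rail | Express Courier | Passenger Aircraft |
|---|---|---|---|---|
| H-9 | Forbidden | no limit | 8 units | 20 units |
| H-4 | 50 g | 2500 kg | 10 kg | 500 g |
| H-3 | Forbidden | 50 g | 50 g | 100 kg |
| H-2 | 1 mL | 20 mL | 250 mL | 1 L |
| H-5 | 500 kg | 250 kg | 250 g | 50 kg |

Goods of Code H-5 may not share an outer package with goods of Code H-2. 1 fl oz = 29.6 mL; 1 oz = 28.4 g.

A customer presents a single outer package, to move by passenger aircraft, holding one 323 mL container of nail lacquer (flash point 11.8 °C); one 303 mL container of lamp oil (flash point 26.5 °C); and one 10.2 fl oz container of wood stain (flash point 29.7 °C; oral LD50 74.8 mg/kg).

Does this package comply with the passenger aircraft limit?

Nail lacquer: flash point 11.8 °C < 38 °C → Code H-2 (Flammable Liquid).
Flash point 26.5 °C meets the Code H-2 criterion (Flammable Liquid), so the lamp oil is Code H-2.
Flash point 29.7 °C meets the Code H-2 criterion (Flammable Liquid), so the wood stain is Code H-2.
Total Code H-2: 323 mL + 303 mL + (one 10.2 fl oz container = 301.92 mL) = 927.92 mL.
927.92 mL ≤ 1 L (passenger aircraft limit, Code H-2) — within limit.

Yes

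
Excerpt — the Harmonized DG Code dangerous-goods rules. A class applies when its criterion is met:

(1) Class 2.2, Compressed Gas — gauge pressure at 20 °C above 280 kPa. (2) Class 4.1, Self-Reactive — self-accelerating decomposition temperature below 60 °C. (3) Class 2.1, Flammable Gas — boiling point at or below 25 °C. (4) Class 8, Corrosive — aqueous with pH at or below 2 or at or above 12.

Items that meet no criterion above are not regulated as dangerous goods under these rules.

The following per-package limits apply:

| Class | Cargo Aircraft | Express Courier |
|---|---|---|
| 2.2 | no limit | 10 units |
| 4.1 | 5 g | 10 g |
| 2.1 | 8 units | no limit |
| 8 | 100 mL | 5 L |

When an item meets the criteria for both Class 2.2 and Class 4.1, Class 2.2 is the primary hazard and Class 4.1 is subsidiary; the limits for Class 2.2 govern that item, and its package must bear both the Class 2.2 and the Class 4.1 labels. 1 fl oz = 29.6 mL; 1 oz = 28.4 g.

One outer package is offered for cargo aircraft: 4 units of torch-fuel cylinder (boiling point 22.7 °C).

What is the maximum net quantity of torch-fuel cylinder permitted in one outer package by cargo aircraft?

8 units

The torch-fuel cylinder has boiling point 22.7 °C, which is ≤ 25 °C, so it is Class 2.1 (Flammable Gas).
The cargo aircraft limit for Class 2.1 is 8 units.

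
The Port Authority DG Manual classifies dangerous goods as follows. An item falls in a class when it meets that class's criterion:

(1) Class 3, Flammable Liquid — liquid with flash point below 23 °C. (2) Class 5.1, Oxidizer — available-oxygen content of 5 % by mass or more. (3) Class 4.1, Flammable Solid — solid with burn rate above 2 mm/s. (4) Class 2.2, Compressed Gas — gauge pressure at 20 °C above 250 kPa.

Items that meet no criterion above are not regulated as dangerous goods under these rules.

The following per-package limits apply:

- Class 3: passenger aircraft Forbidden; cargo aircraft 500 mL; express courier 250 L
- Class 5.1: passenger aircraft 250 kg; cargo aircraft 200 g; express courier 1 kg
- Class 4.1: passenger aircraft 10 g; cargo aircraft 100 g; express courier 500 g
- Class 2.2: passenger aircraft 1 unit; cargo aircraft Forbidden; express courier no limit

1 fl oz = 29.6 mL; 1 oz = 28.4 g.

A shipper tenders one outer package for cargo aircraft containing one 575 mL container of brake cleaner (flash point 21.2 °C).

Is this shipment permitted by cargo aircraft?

No

With flash point 21.2 °C (< 23 °C), the brake cleaner falls in Class 3.
Class 3 quantity: 575 mL.
That exceeds the Class 3 cargo aircraft limit of 500 mL.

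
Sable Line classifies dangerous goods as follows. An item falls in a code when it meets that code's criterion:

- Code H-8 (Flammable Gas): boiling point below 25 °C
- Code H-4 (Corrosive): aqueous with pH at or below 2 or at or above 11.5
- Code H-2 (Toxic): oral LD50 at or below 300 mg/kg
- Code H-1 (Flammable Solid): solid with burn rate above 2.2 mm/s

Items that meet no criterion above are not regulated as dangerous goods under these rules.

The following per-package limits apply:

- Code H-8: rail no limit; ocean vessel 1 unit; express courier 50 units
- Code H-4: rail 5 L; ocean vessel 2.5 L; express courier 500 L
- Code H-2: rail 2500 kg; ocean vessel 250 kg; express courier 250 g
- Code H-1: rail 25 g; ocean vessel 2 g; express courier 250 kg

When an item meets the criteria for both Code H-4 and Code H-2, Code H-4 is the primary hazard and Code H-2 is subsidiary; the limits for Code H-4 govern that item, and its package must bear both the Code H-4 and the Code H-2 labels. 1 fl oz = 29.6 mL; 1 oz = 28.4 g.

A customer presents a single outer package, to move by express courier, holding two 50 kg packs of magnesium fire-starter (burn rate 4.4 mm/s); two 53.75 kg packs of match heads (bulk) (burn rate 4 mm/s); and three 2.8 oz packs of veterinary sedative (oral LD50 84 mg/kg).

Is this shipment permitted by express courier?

With burn rate 4.4 mm/s (> 2.2 mm/s), the magnesium fire-starter falls in Code H-1.
The match heads (bulk) have burn rate 4 mm/s, which is > 2.2 mm/s, so they are Code H-1 (Flammable Solid).
Oral LD50 84 mg/kg meets the Code H-2 criterion (Toxic), so the veterinary sedative is Code H-2.
Code H-1 net quantity: (two 50 kg packs = 100 kg) + (two 53.75 kg packs = 107.5 kg) = 207.5 kg.
207.5 kg is within the express courier limit of 250 kg for Code H-1.
Code H-2 quantity: three 2.8 oz packs = 238.56 g.
238.56 g is within the express courier limit of 250 g for Code H-2.
Every hazard code is within its express courier limit and no segregation rule is violated.

Yes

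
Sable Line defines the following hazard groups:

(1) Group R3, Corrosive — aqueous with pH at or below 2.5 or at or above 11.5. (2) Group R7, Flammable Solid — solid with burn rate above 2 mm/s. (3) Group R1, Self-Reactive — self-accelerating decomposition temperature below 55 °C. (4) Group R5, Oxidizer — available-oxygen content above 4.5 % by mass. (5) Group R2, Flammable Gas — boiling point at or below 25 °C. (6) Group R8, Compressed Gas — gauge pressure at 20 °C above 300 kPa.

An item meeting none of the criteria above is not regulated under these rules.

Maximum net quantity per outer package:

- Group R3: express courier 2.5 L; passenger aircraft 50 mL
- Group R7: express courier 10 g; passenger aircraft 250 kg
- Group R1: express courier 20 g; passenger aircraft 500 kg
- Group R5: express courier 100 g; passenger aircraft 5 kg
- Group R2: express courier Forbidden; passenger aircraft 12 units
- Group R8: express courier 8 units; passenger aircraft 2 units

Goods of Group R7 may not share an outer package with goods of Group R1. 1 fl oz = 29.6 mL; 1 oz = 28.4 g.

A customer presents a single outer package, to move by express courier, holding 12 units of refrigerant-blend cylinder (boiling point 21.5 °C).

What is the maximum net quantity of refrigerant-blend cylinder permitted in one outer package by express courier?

The refrigerant-blend cylinder has boiling point 21.5 °C, which is ≤ 25 °C, so it is Group R2 (Flammable Gas).
The express courier limit for Group R2 is Forbidden.

Forbidden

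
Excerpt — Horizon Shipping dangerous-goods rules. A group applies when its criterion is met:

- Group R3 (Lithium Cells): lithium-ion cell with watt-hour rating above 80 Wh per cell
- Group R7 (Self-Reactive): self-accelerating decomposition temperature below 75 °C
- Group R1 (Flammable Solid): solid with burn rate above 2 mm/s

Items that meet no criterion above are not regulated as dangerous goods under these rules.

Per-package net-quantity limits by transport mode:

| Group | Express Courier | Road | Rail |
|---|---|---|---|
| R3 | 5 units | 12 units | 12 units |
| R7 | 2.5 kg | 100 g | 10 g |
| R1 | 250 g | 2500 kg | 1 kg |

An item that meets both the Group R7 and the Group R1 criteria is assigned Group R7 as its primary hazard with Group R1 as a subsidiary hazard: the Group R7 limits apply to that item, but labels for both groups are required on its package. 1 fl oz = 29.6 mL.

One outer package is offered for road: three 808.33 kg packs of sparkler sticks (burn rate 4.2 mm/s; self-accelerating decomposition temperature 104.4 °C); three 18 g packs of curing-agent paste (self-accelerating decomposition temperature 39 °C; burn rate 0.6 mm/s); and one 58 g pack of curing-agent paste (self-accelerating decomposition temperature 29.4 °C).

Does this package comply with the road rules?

No

Sparkler sticks: burn rate 4.2 mm/s > 2 mm/s → Group R1 (Flammable Solid).
Curing-agent paste: self-accelerating decomposition temperature 39 °C < 75 °C → Group R7 (Self-Reactive).
With self-accelerating decomposition temperature 29.4 °C (< 75 °C), the curing-agent paste falls in Group R7.
Total Group R7: (three 18 g packs = 54 g) + 58 g = 112 g.
That exceeds the Group R7 road limit of 100 g.
Group R1 quantity: three 808.33 kg packs = 2424.99 kg.
2424.99 kg is within the road limit of 2500 kg for Group R1.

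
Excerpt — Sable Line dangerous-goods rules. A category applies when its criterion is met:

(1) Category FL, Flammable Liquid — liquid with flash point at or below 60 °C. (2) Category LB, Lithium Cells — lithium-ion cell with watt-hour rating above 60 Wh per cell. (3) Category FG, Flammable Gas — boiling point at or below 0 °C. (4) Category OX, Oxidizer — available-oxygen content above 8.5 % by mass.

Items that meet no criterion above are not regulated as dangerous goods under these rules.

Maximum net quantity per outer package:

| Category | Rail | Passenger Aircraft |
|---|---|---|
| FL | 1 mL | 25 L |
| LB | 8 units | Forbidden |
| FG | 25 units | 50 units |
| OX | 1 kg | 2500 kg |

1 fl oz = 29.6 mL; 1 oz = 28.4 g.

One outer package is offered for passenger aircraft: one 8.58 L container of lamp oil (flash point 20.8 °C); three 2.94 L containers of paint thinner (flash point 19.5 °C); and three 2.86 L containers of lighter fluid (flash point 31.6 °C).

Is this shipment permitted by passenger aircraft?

No

The lamp oil has flash point 20.8 °C, which is ≤ 60 °C, so it is Category FL (Flammable Liquid).
With flash point 19.5 °C (≤ 60 °C), the paint thinner falls in Category FL.
With flash point 31.6 °C (≤ 60 °C), the lighter fluid falls in Category FL.
Total Category FL: 8.58 L + (three 2.94 L containers = 8.82 L) + (three 2.86 L containers = 8.58 L) = 25.98 L.
That exceeds the Category FL passenger aircraft limit of 25 L.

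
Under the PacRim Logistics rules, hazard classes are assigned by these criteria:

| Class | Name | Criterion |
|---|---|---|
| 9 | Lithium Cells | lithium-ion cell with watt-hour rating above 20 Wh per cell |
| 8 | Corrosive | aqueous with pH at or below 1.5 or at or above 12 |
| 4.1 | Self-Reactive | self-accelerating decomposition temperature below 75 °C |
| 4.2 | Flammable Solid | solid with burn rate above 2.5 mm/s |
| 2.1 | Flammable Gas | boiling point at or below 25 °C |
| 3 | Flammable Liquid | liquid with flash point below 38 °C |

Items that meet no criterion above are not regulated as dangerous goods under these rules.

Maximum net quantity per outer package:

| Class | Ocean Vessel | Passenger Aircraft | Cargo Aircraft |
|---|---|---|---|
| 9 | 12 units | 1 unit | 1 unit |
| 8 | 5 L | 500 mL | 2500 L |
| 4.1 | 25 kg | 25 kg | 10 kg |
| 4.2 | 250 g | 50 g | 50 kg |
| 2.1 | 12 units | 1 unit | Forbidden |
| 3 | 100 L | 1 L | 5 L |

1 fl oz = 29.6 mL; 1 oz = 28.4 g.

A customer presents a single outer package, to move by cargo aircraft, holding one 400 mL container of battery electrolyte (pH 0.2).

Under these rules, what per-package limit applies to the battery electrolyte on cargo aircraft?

2500 L

Battery electrolyte: pH 0.2 ≤ 1.5 → Class 8 (Corrosive).
The cargo aircraft limit for Class 8 is 2500 L.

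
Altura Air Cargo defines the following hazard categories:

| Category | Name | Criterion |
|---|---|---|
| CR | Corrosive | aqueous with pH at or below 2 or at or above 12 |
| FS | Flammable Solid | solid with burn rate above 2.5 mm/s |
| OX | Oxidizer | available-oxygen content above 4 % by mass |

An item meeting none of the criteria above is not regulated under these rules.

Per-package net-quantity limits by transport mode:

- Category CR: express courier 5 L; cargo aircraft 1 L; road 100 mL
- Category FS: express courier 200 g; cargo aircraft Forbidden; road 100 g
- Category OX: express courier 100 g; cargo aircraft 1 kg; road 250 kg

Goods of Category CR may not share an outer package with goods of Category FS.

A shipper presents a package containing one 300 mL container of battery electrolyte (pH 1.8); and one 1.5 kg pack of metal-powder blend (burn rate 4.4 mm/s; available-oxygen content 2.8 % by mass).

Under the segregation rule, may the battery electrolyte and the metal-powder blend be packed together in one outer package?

The battery electrolyte has pH 1.8, which is ≤ 2, so it is Category CR (Corrosive).
Metal-powder blend: burn rate 4.4 mm/s > 2.5 mm/s → Category FS (Flammable Solid).
Category CR and Category FS may not share an outer package.

No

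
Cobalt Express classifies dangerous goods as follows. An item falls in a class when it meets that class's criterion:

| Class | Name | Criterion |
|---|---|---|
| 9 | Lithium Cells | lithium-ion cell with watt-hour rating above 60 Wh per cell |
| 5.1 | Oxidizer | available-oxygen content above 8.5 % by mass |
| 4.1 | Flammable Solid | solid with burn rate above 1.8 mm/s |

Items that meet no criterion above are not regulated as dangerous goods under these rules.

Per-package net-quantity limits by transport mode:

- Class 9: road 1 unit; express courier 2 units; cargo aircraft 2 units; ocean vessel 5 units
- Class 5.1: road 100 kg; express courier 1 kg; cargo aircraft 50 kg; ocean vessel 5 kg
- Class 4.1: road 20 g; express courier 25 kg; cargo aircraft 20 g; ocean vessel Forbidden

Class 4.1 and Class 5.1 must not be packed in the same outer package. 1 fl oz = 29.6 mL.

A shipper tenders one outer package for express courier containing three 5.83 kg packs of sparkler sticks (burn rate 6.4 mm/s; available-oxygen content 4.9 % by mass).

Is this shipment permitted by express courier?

Yes

Burn rate 6.4 mm/s meets the Class 4.1 criterion (Flammable Solid), so the sparkler sticks are Class 4.1.
Class 4.1 quantity: three 5.83 kg packs = 17.49 kg.
17.49 kg is within the express courier limit of 25 kg for Class 4.1.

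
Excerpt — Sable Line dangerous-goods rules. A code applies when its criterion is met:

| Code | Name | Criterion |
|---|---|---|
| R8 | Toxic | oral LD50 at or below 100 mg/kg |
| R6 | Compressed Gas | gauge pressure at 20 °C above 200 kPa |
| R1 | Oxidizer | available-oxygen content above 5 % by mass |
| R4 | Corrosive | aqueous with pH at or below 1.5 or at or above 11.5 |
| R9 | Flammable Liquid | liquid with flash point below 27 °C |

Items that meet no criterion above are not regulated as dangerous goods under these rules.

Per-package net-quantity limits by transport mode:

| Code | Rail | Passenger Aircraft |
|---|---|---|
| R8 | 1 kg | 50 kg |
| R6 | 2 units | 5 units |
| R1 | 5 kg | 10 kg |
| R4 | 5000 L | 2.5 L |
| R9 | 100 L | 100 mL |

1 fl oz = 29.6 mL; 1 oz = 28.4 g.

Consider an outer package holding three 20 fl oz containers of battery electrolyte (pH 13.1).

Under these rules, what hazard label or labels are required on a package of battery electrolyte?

Code R4

With pH 13.1 (≥ 11.5), the battery electrolyte falls in Code R4.
Only the Code R4 label is required.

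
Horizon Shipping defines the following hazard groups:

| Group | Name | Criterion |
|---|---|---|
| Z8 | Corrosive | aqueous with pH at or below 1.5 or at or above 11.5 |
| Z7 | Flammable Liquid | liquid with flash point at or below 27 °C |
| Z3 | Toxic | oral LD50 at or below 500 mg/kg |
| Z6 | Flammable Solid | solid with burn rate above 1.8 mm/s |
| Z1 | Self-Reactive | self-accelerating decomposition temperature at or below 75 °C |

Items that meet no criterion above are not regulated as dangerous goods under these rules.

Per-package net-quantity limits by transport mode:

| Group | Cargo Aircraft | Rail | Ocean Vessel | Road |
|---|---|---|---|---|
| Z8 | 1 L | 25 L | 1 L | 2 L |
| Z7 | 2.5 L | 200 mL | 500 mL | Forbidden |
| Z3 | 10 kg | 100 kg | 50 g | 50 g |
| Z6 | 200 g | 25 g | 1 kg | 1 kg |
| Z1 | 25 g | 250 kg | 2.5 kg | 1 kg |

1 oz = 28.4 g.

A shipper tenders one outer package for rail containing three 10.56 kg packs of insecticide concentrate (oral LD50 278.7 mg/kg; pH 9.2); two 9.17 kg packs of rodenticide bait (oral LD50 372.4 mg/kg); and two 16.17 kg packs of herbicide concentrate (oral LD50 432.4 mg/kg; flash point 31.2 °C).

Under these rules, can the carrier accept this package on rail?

The insecticide concentrate has oral LD50 278.7 mg/kg, which is ≤ 500 mg/kg, so it is Group Z3 (Toxic).
Rodenticide bait: oral LD50 372.4 mg/kg ≤ 500 mg/kg → Group Z3 (Toxic).
With oral LD50 432.4 mg/kg (≤ 500 mg/kg), the herbicide concentrate falls in Group Z3.
Group Z3 net quantity: (three 10.56 kg packs = 31.68 kg) + (two 9.17 kg packs = 18.34 kg) + (two 16.17 kg packs = 32.34 kg) = 82.36 kg.
82.36 kg ≤ 100 kg (rail limit, Group Z3) — within limit.

Yes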